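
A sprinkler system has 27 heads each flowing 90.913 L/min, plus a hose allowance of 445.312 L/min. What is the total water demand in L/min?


Sprinkler demand = 27 * 90.913 = 2454.651 L/min
Total = 2454.651 + 445.312 = 2899.963 L/min

2899.963 L/min


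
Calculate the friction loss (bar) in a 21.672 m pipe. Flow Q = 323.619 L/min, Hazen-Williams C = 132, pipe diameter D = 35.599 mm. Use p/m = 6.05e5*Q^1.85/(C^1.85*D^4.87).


Q^1.85 = 44011
C^1.85 = 8376.5
D^4.87 = 3.5934e+07
p/m = 0.088462 bar/m
p_total = 0.088462 * 21.672 = 1.9171 bar

1.9171 bar


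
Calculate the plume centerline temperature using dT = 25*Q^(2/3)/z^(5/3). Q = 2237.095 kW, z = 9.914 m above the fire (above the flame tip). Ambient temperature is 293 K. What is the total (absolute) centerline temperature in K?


Q^(2/3) = 171.05
z^(5/3) = 45.753
dT = 25 * 171.05 / 45.753 = 93.465 K
T = 293 + 93.465 = 386.46 K

386.46 K


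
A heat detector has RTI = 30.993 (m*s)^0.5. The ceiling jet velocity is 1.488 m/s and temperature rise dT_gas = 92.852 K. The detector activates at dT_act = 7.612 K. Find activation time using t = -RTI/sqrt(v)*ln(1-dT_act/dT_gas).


dT_act/dT_gas = 0.081980
ln(1 - 0.081980) = -0.085536
t = -30.993 / sqrt(1.488) * -0.085536 = 2.1733 s

2.1733 s


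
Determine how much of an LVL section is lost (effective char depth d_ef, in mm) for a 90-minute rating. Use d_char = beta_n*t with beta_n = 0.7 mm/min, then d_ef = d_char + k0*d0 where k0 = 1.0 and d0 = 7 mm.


d_char = 0.7 * 90 = 63 mm
d_ef = 63 + 1.0*7 = 70 mm

70 mm


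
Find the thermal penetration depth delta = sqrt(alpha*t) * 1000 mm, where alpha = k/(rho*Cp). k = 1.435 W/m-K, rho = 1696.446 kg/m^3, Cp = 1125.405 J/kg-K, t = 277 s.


alpha = 1.435 / (1696.446 * 1125.405) = 7.5163e-07 m^2/s
alpha * t = 0.00020820
delta = sqrt(0.00020820) * 1000 = 14.429 mm

14.429 mm


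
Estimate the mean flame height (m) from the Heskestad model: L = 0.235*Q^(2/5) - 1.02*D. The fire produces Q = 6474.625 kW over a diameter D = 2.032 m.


Q^(2/5) = 33.457
0.235 * Q^(2/5) = 7.8624
1.02 * D = 2.0726
L = 5.7897 m

5.7897 m


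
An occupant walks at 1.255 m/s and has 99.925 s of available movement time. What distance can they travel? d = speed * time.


d = 1.255 * 99.925 = 125.41 m

125.41 m


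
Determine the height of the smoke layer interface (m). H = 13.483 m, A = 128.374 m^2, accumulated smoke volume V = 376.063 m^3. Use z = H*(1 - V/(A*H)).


V/(A*H) = 0.21727
1 - 0.21727 = 0.78273
z = 13.483 * 0.78273 = 10.554 m

10.554 m


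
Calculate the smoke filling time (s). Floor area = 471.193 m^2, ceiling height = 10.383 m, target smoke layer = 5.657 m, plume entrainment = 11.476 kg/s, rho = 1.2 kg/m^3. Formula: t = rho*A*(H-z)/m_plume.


H - z = 4.726 m
t = 1.2 * 471.193 * 4.726 / 11.476 = 232.85 s

232.85 s


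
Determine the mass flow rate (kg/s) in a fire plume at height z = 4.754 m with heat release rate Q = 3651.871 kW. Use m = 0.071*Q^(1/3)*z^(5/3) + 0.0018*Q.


Q^(1/3) = 15.399
z^(5/3) = 13.441
First term = 0.071 * 15.399 * 13.441 = 14.696
Second term = 0.0018 * 3651.871 = 6.5734
m = 21.269 kg/s

21.269 kg/s


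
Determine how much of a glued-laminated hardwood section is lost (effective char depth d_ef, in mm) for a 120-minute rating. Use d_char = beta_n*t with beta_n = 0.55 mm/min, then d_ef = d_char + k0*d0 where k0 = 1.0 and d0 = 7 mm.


d_char = 0.55 * 120 = 66 mm
d_ef = 66 + 1.0*7 = 73 mm

73 mm


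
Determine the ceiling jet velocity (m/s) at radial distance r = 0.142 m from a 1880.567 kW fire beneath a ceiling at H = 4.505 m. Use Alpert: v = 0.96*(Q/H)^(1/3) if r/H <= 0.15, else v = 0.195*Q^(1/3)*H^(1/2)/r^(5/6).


r/H = 0.142 / 4.505 = 0.031521
r/H <= 0.15, so v = 0.96*(Q/H)^(1/3)
Q/H = 417.44
(Q/H)^(1/3) = 7.4736
v = 0.96 * 7.4736 = 7.1747 m/s

7.1747 m/s


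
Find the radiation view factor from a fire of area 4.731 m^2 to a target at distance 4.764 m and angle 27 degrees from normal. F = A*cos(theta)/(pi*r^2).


cos(27 deg) = 0.89101
pi*r^2 = 71.301
F = 4.731 * 0.89101 / 71.301 = 0.059121

0.059121


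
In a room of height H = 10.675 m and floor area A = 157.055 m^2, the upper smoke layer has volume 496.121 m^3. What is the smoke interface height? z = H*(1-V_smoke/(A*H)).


V/(A*H) = 0.29592
1 - 0.29592 = 0.70408
z = 10.675 * 0.70408 = 7.5161 m

7.5161 m


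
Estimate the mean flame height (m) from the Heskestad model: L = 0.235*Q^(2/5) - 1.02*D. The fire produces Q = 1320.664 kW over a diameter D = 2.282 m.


Q^(2/5) = 17.714
0.235 * Q^(2/5) = 4.1628
1.02 * D = 2.3276
L = 1.8352 m

1.8352 m


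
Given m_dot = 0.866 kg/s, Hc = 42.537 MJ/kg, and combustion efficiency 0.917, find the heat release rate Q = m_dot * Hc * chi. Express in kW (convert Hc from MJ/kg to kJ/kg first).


Hc = 42.537 MJ/kg = 42.537 * 1000 kJ/kg = 42537 kJ/kg
Q = 0.866 kg/s * 42537 kJ/kg * 0.917 = 33780 kW

33780 kW


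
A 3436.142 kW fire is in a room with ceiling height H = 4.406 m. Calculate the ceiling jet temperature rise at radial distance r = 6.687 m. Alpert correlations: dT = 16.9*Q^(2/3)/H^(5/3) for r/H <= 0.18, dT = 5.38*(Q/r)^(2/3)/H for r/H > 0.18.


r/H = 6.687 / 4.406 = 1.5177
r/H > 0.18, so dT = 5.38*(Q/r)^(2/3)/H
Q/r = 513.85
(Q/r)^(2/3) = 64.154
dT = 5.38 * 64.154 / 4.406 = 78.337 K

78.337 K


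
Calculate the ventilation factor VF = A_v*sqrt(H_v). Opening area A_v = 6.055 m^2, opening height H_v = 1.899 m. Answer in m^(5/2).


sqrt(H_v) = 1.3780
VF = 6.055 * 1.3780 = 8.3440 m^(5/2)

8.3440 m^(5/2)


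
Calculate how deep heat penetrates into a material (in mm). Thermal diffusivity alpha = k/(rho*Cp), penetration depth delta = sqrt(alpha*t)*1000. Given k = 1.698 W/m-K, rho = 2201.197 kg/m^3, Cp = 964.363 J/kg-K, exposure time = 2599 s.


alpha = 1.698 / (2201.197 * 964.363) = 7.9990e-07 m^2/s
alpha * t = 0.0020790
delta = sqrt(0.0020790) * 1000 = 45.596 mm

45.596 mm


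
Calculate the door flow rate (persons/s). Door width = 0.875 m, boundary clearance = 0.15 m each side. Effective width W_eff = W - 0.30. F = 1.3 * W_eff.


W_eff = 0.875 - 0.30 = 0.575 m
F = 1.3 * 0.575 = 0.74750 persons/s

0.74750 persons/s


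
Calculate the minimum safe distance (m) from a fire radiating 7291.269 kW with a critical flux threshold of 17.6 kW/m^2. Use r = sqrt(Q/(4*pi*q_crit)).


4*pi*q_crit = 221.17
Q/(4*pi*q_crit) = 32.967
r = sqrt(32.967) = 5.7417 m

5.7417 m


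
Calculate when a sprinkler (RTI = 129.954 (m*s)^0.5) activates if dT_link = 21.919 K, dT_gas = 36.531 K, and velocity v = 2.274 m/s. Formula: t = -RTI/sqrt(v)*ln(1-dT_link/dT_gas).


dT_link/dT_gas = 0.60001
ln(1 - 0.60001) = -0.91632
t = -129.954 / sqrt(2.274) * -0.91632 = 78.966 s

78.966 s


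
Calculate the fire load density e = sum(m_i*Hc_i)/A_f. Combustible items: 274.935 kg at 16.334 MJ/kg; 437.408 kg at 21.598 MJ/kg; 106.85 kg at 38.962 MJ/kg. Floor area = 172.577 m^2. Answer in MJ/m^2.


Total energy = 274.935*16.334 + 437.408*21.598 + 106.85*38.962
= 4490.788 + 9447.138 + 4163.090
= 18101.02 MJ
e = 18101.02 / 172.577 = 104.89 MJ/m^2

104.89 MJ/m^2


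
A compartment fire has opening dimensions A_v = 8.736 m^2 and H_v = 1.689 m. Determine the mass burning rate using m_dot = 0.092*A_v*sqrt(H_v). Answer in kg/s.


sqrt(H_v) = 1.2996
m_dot = 0.092 * 8.736 * 1.2996 = 1.0445 kg/s

1.0445 kg/s


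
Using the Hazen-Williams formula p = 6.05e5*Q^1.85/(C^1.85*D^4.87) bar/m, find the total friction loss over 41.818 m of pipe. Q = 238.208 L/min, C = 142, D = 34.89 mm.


Q^1.85 = 24967
C^1.85 = 9588.1
D^4.87 = 3.2580e+07
p/m = 0.048355 bar/m
p_total = 0.048355 * 41.818 = 2.0221 bar

2.0221 bar


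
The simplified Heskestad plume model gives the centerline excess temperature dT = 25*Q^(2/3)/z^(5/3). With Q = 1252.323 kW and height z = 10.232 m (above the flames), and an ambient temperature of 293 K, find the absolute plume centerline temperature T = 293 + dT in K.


Q^(2/3) = 116.18
z^(5/3) = 48.224
dT = 25 * 116.18 / 48.224 = 60.231 K
T = 293 + 60.231 = 353.23 K

353.23 K


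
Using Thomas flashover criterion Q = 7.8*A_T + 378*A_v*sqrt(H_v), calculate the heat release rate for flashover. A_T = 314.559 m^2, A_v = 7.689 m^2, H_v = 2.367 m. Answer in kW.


7.8*A_T = 2453.6
sqrt(H_v) = 1.5385
378*A_v*sqrt(H_v) = 4471.6
Q = 2453.6 + 4471.6 = 6925.1 kW

6925.1 kW


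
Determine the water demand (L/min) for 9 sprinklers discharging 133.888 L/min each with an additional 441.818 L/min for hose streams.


Sprinkler demand = 9 * 133.888 = 1204.992 L/min
Total = 1204.992 + 441.818 = 1646.81 L/min

1646.81 L/min


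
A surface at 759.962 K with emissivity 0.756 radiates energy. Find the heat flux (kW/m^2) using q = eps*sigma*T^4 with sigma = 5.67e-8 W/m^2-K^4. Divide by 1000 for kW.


T^4 = 3.3356e+11
q = 0.756 * 5.67e-8 * 3.3356e+11 / 1000 = 14.298 kW/m^2

14.298 kW/m^2


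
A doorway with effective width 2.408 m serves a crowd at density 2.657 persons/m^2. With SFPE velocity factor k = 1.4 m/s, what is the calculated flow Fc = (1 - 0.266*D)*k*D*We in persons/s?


1 - 0.266*D = 1 - 0.266*2.657 = 0.29324
Fs = 0.29324 * 1.4 * 2.657 = 1.0908 persons/(s*m)
Fc = 1.0908 * 2.408 = 2.6266 persons/s

2.6266 persons/s


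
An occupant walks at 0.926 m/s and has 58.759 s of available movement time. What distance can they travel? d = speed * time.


d = 0.926 * 58.759 = 54.411 m

54.411 m


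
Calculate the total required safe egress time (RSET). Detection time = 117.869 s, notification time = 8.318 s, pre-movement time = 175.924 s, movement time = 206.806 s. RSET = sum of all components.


Total = 117.869 + 8.318 + 175.924 + 206.806 = 508.917 s

508.917 s


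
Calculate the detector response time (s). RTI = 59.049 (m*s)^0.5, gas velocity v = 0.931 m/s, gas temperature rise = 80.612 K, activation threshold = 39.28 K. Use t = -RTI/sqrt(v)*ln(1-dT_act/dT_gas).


dT_act/dT_gas = 0.48727
ln(1 - 0.48727) = -0.66801
t = -59.049 / sqrt(0.931) * -0.66801 = 40.881 s

40.881 s


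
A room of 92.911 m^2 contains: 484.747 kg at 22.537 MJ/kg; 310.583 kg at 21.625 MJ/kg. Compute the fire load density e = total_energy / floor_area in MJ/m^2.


Total energy = 484.747*22.537 + 310.583*21.625
= 10924.74 + 6716.357
= 17641.10 MJ
e = 17641.10 / 92.911 = 189.87 MJ/m^2

189.87 MJ/m^2


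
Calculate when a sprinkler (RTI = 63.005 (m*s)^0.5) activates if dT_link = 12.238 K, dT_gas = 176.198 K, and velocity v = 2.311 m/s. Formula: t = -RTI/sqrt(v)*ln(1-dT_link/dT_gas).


dT_link/dT_gas = 0.069456
ln(1 - 0.069456) = -0.071986
t = -63.005 / sqrt(2.311) * -0.071986 = 2.9835 s

2.9835 s


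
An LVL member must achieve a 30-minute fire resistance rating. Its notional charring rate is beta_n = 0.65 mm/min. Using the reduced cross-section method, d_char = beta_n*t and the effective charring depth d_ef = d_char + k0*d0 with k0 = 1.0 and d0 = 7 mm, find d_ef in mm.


d_char = 0.65 * 30 = 19.5 mm
d_ef = 19.5 + 1.0*7 = 26.5 mm

26.5 mm


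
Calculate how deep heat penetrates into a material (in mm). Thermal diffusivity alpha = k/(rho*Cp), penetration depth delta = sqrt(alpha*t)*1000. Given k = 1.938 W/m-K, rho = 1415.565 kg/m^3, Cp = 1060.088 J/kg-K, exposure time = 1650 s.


alpha = 1.938 / (1415.565 * 1060.088) = 1.2915e-06 m^2/s
alpha * t = 0.0021309
delta = sqrt(0.0021309) * 1000 = 46.162 mm

46.162 mm


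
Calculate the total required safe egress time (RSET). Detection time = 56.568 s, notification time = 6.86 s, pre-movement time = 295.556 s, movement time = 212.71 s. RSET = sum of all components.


Total = 56.568 + 6.86 + 295.556 + 212.71 = 571.694 s

571.694 s


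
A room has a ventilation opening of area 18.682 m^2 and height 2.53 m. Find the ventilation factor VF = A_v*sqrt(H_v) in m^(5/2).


sqrt(H_v) = 1.5906
VF = 18.682 * 1.5906 = 29.716 m^(5/2)

29.716 m^(5/2)


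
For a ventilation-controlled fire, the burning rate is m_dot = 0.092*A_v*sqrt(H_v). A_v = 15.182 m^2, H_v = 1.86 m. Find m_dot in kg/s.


sqrt(H_v) = 1.3638
m_dot = 0.092 * 15.182 * 1.3638 = 1.9049 kg/s

1.9049 kg/s


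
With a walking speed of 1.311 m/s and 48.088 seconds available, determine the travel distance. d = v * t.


d = 1.311 * 48.088 = 63.043 m

63.043 m


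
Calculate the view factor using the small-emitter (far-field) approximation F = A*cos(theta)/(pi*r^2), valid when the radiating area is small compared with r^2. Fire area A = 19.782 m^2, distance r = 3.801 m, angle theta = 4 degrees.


cos(4 deg) = 0.99756
pi*r^2 = 45.388
F = 19.782 * 0.99756 / 45.388 = 0.43478

0.43478


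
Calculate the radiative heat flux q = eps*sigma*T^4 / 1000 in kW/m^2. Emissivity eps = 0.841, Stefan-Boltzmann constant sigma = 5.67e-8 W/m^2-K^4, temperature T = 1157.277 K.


T^4 = 1.7937e+12
q = 0.841 * 5.67e-8 * 1.7937e+12 / 1000 = 85.532 kW/m^2

85.532 kW/m^2


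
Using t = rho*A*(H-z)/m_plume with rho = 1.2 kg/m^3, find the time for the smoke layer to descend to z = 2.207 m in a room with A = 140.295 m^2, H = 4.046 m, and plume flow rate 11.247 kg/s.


H - z = 1.839 m
t = 1.2 * 140.295 * 1.839 / 11.247 = 27.528 s

27.528 s


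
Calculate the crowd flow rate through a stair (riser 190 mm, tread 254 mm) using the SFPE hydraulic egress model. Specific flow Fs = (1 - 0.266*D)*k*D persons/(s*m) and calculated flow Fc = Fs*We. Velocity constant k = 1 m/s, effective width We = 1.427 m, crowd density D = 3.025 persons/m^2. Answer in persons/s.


1 - 0.266*D = 1 - 0.266*3.025 = 0.19535
Fs = 0.19535 * 1 * 3.025 = 0.59093 persons/(s*m)
Fc = 0.59093 * 1.427 = 0.84326 persons/s

0.84326 persons/s


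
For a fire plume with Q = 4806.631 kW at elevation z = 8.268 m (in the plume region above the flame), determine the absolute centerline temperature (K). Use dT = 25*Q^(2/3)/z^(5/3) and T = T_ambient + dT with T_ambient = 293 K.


Q^(2/3) = 284.81
z^(5/3) = 33.807
dT = 25 * 284.81 / 33.807 = 210.62 K
T = 293 + 210.62 = 503.62 K

503.62 K


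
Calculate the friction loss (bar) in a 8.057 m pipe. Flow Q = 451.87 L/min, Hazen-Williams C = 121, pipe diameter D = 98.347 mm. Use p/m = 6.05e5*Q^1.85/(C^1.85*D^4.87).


Q^1.85 = 81616
C^1.85 = 7131.0
D^4.87 = 5.0670e+09
p/m = 0.0013666 bar/m
p_total = 0.0013666 * 8.057 = 0.011010 bar

0.011010 bar


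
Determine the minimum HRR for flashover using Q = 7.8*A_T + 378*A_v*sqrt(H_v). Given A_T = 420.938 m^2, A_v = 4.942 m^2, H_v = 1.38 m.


7.8*A_T = 3283.3
sqrt(H_v) = 1.1747
378*A_v*sqrt(H_v) = 2194.5
Q = 3283.3 + 2194.5 = 5477.8 kW

5477.8 kW


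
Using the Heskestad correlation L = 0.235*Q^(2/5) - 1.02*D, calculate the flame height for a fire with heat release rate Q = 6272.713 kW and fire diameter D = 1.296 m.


Q^(2/5) = 33.036
0.235 * Q^(2/5) = 7.7634
1.02 * D = 1.3219
L = 6.4414 m

6.4414 m


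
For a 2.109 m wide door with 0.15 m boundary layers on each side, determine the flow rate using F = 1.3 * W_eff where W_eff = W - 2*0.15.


W_eff = 2.109 - 0.30 = 1.809 m
F = 1.3 * 1.809 = 2.3517 persons/s

2.3517 persons/s


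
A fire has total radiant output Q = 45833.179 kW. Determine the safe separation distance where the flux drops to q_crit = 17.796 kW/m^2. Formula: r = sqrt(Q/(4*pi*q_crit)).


4*pi*q_crit = 223.63
Q/(4*pi*q_crit) = 204.95
r = sqrt(204.95) = 14.316 m

14.316 m


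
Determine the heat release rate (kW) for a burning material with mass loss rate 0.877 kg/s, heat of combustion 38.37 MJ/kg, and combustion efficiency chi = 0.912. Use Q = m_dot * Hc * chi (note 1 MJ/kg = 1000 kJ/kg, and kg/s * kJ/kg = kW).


Hc = 38.37 MJ/kg = 38.37 * 1000 kJ/kg = 38370 kJ/kg
Q = 0.877 kg/s * 38370 kJ/kg * 0.912 = 30689 kW

30689 kW


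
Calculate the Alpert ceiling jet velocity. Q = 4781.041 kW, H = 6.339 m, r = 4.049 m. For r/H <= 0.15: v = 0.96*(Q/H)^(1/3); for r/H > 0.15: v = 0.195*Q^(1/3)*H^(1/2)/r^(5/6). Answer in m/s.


r/H = 4.049 / 6.339 = 0.63874
r/H > 0.15, so v = 0.195*Q^(1/3)*H^(1/2)/r^(5/6)
Q^(1/3) = 16.846
H^(1/2) = 2.5177
r^(5/6) = 3.2072
v = 0.195 * 16.846 * 2.5177 / 3.2072 = 2.5789 m/s

2.5789 m/s


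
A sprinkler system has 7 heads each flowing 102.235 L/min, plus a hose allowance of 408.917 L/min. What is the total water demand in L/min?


Sprinkler demand = 7 * 102.235 = 715.645 L/min
Total = 715.645 + 408.917 = 1124.562 L/min

1124.562 L/min


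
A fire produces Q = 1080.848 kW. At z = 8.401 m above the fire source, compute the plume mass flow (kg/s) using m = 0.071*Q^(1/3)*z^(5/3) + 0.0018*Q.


Q^(1/3) = 10.263
z^(5/3) = 34.718
First term = 0.071 * 10.263 * 34.718 = 25.297
Second term = 0.0018 * 1080.848 = 1.9455
m = 27.242 kg/s

27.242 kg/s


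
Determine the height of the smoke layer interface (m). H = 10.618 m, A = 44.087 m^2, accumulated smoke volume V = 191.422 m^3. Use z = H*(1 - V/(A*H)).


V/(A*H) = 0.40892
1 - 0.40892 = 0.59108
z = 10.618 * 0.59108 = 6.2761 m

6.2761 m


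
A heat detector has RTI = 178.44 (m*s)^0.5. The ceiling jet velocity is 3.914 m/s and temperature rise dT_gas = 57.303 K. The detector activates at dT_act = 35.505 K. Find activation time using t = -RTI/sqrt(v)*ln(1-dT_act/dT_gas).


dT_act/dT_gas = 0.61960
ln(1 - 0.61960) = -0.96653
t = -178.44 / sqrt(3.914) * -0.96653 = 87.176 s

87.176 s


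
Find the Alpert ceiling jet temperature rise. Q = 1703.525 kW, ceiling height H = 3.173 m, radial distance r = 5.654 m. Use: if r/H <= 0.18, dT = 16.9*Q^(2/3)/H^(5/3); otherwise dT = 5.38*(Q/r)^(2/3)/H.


r/H = 5.654 / 3.173 = 1.7819
r/H > 0.18, so dT = 5.38*(Q/r)^(2/3)/H
Q/r = 301.30
(Q/r)^(2/3) = 44.943
dT = 5.38 * 44.943 / 3.173 = 76.203 K

76.203 K


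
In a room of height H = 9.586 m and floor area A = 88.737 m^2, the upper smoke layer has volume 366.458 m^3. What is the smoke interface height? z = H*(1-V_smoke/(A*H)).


V/(A*H) = 0.43081
1 - 0.43081 = 0.56919
z = 9.586 * 0.56919 = 5.4563 m

5.4563 m


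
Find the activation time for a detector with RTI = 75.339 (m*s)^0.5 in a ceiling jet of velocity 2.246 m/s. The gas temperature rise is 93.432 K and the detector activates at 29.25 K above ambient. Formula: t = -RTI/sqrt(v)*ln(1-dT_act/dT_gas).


dT_act/dT_gas = 0.31306
ln(1 - 0.31306) = -0.37551
t = -75.339 / sqrt(2.246) * -0.37551 = 18.877 s

18.877 s


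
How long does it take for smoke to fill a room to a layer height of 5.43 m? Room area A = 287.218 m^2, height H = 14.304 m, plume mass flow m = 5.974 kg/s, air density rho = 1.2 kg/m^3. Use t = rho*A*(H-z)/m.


H - z = 8.874 m
t = 1.2 * 287.218 * 8.874 / 5.974 = 511.97 s

511.97 s


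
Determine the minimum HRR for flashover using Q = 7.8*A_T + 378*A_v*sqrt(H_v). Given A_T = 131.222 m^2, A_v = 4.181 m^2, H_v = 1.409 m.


7.8*A_T = 1023.5
sqrt(H_v) = 1.1870
378*A_v*sqrt(H_v) = 1876.0
Q = 1023.5 + 1876.0 = 2899.5 kW

2899.5 kW


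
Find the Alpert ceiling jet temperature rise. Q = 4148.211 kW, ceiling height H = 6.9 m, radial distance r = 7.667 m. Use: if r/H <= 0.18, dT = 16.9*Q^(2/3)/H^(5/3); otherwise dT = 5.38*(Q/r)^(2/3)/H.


r/H = 7.667 / 6.9 = 1.1112
r/H > 0.18, so dT = 5.38*(Q/r)^(2/3)/H
Q/r = 541.05
(Q/r)^(2/3) = 66.398
dT = 5.38 * 66.398 / 6.9 = 51.771 K

51.771 K


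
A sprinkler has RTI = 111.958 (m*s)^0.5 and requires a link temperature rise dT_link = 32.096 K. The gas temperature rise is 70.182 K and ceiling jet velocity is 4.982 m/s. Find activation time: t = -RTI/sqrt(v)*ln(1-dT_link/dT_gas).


dT_link/dT_gas = 0.45733
ln(1 - 0.45733) = -0.61125
t = -111.958 / sqrt(4.982) * -0.61125 = 30.660 s

30.660 s


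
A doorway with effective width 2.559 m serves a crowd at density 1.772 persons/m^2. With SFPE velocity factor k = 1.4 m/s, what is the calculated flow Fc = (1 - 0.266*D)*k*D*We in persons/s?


1 - 0.266*D = 1 - 0.266*1.772 = 0.52865
Fs = 0.52865 * 1.4 * 1.772 = 1.3115 persons/(s*m)
Fc = 1.3115 * 2.559 = 3.3561 persons/s

3.3561 persons/s


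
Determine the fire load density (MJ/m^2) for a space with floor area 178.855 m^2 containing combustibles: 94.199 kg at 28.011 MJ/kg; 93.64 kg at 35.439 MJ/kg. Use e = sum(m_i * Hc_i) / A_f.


Total energy = 94.199*28.011 + 93.64*35.439
= 2638.608 + 3318.508
= 5957.116 MJ
e = 5957.116 / 178.855 = 33.307 MJ/m^2

33.307 MJ/m^2


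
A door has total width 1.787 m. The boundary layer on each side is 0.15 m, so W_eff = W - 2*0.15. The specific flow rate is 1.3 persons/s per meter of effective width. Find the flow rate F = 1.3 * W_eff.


W_eff = 1.787 - 0.30 = 1.487 m
F = 1.3 * 1.487 = 1.9331 persons/s

1.9331 persons/s


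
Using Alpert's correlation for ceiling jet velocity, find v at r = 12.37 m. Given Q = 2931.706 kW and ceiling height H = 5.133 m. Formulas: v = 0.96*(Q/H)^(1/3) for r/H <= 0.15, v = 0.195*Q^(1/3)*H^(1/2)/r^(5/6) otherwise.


r/H = 12.37 / 5.133 = 2.4099
r/H > 0.15, so v = 0.195*Q^(1/3)*H^(1/2)/r^(5/6)
Q^(1/3) = 14.312
H^(1/2) = 2.2656
r^(5/6) = 8.1341
v = 0.195 * 14.312 * 2.2656 / 8.1341 = 0.77735 m/s

0.77735 m/s


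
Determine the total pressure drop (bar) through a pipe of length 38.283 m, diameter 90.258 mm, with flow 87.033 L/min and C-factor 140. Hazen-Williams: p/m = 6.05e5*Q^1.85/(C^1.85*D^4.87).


Q^1.85 = 3876.3
C^1.85 = 9339.8
D^4.87 = 3.3359e+09
p/m = 7.5269e-05 bar/m
p_total = 7.5269e-05 * 38.283 = 0.0028815 bar

0.0028815 bar


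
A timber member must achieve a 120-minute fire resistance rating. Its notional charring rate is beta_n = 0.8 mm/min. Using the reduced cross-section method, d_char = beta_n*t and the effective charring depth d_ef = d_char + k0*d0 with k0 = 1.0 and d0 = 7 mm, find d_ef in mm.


d_char = 0.8 * 120 = 96 mm
d_ef = 96 + 1.0*7 = 103 mm

103 mm


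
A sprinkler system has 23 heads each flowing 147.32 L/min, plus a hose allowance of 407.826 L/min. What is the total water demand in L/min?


Sprinkler demand = 23 * 147.32 = 3388.36 L/min
Total = 3388.36 + 407.826 = 3796.186 L/min

3796.186 L/min


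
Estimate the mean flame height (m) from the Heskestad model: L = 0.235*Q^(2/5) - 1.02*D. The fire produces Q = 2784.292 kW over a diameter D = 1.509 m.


Q^(2/5) = 23.872
0.235 * Q^(2/5) = 5.6099
1.02 * D = 1.5392
L = 4.0707 m

4.0707 m


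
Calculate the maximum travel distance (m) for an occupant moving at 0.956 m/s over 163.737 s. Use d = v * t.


d = 0.956 * 163.737 = 156.53 m

156.53 m


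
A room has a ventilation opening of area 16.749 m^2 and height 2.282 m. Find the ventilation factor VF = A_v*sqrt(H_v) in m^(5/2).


sqrt(H_v) = 1.5106
VF = 16.749 * 1.5106 = 25.302 m^(5/2)

25.302 m^(5/2)


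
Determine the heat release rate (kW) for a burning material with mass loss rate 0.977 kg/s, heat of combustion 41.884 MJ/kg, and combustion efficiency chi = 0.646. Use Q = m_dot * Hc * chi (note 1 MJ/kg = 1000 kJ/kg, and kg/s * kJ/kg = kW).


Hc = 41.884 MJ/kg = 41.884 * 1000 kJ/kg = 41884 kJ/kg
Q = 0.977 kg/s * 41884 kJ/kg * 0.646 = 26435 kW

26435 kW


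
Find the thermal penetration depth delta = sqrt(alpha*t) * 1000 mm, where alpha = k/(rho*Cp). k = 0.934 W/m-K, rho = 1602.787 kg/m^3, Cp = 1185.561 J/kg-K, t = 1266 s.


alpha = 0.934 / (1602.787 * 1185.561) = 4.9153e-07 m^2/s
alpha * t = 0.00062227
delta = sqrt(0.00062227) * 1000 = 24.945 mm

24.945 mm


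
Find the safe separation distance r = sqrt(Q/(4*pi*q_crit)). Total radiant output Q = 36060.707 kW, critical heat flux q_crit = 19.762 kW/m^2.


4*pi*q_crit = 248.34
Q/(4*pi*q_crit) = 145.21
r = sqrt(145.21) = 12.050 m

12.050 m


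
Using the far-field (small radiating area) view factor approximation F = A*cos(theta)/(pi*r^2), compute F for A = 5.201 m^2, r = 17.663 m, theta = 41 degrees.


cos(41 deg) = 0.75471
pi*r^2 = 980.12
F = 5.201 * 0.75471 / 980.12 = 0.0040049

0.0040049


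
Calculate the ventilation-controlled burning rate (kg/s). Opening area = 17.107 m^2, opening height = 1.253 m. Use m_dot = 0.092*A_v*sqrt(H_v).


sqrt(H_v) = 1.1194
m_dot = 0.092 * 17.107 * 1.1194 = 1.7617 kg/s

1.7617 kg/s


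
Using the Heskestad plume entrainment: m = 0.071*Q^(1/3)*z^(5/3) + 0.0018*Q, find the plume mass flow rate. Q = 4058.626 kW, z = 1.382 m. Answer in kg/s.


Q^(1/3) = 15.951
z^(5/3) = 1.7147
First term = 0.071 * 15.951 * 1.7147 = 1.9419
Second term = 0.0018 * 4058.626 = 7.3055
m = 9.2474 kg/s

9.2474 kg/s


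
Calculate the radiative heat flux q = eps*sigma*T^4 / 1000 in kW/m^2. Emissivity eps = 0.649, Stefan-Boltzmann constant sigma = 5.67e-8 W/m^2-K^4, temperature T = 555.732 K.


T^4 = 9.5381e+10
q = 0.649 * 5.67e-8 * 9.5381e+10 / 1000 = 3.5099 kW/m^2

3.5099 kW/m^2


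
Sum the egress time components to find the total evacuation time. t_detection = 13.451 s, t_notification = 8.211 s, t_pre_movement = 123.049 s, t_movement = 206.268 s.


Total = 13.451 + 8.211 + 123.049 + 206.268 = 350.979 s

350.979 s


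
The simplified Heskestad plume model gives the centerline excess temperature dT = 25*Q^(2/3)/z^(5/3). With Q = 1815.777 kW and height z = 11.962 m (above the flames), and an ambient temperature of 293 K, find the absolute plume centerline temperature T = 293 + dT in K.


Q^(2/3) = 148.84
z^(5/3) = 62.566
dT = 25 * 148.84 / 62.566 = 59.471 K
T = 293 + 59.471 = 352.47 K

352.47 K


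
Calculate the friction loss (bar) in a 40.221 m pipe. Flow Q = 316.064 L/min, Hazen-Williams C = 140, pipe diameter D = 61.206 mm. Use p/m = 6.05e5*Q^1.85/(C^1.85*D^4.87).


Q^1.85 = 42129
C^1.85 = 9339.8
D^4.87 = 5.0314e+08
p/m = 0.0054239 bar/m
p_total = 0.0054239 * 40.221 = 0.21816 bar

0.21816 bar


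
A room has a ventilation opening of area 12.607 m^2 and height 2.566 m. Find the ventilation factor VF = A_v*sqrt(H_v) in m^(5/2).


sqrt(H_v) = 1.6019
VF = 12.607 * 1.6019 = 20.195 m^(5/2)

20.195 m^(5/2)


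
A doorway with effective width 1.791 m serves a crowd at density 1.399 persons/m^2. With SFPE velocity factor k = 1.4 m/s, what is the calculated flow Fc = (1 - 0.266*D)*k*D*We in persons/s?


1 - 0.266*D = 1 - 0.266*1.399 = 0.62787
Fs = 0.62787 * 1.4 * 1.399 = 1.2297 persons/(s*m)
Fc = 1.2297 * 1.791 = 2.2025 persons/s

2.2025 persons/s


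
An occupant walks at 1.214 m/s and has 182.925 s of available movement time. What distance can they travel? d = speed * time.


d = 1.214 * 182.925 = 222.07 m

222.07 m


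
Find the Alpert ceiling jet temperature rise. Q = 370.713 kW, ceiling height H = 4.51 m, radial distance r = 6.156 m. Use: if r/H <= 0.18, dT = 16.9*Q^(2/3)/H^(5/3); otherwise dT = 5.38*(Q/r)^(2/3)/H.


r/H = 6.156 / 4.51 = 1.3650
r/H > 0.18, so dT = 5.38*(Q/r)^(2/3)/H
Q/r = 60.220
(Q/r)^(2/3) = 15.364
dT = 5.38 * 15.364 / 4.51 = 18.327 K

18.327 K


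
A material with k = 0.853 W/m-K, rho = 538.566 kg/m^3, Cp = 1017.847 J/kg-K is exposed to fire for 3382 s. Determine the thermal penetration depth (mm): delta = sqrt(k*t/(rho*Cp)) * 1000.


alpha = 0.853 / (538.566 * 1017.847) = 1.5561e-06 m^2/s
alpha * t = 0.0052626
delta = sqrt(0.0052626) * 1000 = 72.544 mm

72.544 mm


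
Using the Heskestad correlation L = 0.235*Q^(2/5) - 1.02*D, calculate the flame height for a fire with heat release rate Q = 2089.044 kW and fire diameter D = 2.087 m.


Q^(2/5) = 21.280
0.235 * Q^(2/5) = 5.0009
1.02 * D = 2.1287
L = 2.8721 m

2.8721 m


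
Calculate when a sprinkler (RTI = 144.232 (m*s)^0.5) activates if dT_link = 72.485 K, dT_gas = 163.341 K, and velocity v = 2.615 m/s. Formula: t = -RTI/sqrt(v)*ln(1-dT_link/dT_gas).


dT_link/dT_gas = 0.44376
ln(1 - 0.44376) = -0.58656
t = -144.232 / sqrt(2.615) * -0.58656 = 52.317 s

52.317 s


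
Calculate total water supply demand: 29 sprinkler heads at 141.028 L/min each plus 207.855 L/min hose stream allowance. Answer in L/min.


Sprinkler demand = 29 * 141.028 = 4089.812 L/min
Total = 4089.812 + 207.855 = 4297.667 L/min

4297.667 L/min


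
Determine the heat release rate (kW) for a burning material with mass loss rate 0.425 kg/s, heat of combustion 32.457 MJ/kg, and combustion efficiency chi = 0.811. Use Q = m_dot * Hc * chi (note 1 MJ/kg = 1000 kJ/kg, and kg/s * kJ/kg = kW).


Hc = 32.457 MJ/kg = 32.457 * 1000 kJ/kg = 32457 kJ/kg
Q = 0.425 kg/s * 32457 kJ/kg * 0.811 = 11187 kW

11187 kW


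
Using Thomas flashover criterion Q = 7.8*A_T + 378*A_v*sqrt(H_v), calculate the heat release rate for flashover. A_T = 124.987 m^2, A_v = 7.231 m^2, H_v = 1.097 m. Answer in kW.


7.8*A_T = 974.90
sqrt(H_v) = 1.0474
378*A_v*sqrt(H_v) = 2862.8
Q = 974.90 + 2862.8 = 3837.7 kW

3837.7 kW


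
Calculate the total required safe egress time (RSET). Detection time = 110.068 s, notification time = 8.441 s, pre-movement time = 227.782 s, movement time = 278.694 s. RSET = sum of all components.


Total = 110.068 + 8.441 + 227.782 + 278.694 = 624.985 s

624.985 s


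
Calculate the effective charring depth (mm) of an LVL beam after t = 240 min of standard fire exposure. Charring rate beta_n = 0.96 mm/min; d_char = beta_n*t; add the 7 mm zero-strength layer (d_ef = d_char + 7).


d_char = 0.96 * 240 = 230.4 mm
d_ef = 230.4 + 1.0*7 = 237.4 mm

237.4 mm


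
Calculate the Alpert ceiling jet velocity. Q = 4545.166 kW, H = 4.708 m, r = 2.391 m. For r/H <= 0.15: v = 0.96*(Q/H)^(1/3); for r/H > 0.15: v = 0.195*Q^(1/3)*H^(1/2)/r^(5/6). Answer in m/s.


r/H = 2.391 / 4.708 = 0.50786
r/H > 0.15, so v = 0.195*Q^(1/3)*H^(1/2)/r^(5/6)
Q^(1/3) = 16.565
H^(1/2) = 2.1698
r^(5/6) = 2.0677
v = 0.195 * 16.565 * 2.1698 / 2.0677 = 3.3896 m/s

3.3896 m/s


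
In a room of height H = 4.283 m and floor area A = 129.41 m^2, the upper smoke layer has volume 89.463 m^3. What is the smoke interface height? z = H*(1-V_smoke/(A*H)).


V/(A*H) = 0.16141
1 - 0.16141 = 0.83859
z = 4.283 * 0.83859 = 3.5917 m

3.5917 m


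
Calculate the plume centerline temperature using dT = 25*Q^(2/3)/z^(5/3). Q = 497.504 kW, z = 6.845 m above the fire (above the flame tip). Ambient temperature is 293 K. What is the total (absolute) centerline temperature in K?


Q^(2/3) = 62.786
z^(5/3) = 24.677
dT = 25 * 62.786 / 24.677 = 63.609 K
T = 293 + 63.609 = 356.61 K

356.61 K


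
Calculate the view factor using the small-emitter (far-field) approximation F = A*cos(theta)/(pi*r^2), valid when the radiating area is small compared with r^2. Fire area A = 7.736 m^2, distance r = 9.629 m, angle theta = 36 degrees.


cos(36 deg) = 0.80902
pi*r^2 = 291.28
F = 7.736 * 0.80902 / 291.28 = 0.021486

0.021486


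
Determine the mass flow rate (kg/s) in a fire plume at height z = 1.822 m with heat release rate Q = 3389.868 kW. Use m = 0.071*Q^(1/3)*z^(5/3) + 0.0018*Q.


Q^(1/3) = 15.022
z^(5/3) = 2.7180
First term = 0.071 * 15.022 * 2.7180 = 2.8989
Second term = 0.0018 * 3389.868 = 6.1018
m = 9.0007 kg/s

9.0007 kg/s


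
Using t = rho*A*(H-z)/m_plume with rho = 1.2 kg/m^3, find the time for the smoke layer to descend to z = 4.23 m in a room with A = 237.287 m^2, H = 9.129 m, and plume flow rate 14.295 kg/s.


H - z = 4.899 m
t = 1.2 * 237.287 * 4.899 / 14.295 = 97.584 s

97.584 s


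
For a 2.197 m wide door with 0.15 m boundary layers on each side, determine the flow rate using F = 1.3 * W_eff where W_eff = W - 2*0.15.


W_eff = 2.197 - 0.30 = 1.897 m
F = 1.3 * 1.897 = 2.4661 persons/s

2.4661 persons/s


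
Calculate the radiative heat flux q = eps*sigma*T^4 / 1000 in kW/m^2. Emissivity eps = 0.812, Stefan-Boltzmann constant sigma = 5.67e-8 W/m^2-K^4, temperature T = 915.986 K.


T^4 = 7.0397e+11
q = 0.812 * 5.67e-8 * 7.0397e+11 / 1000 = 32.411 kW/m^2

32.411 kW/m^2


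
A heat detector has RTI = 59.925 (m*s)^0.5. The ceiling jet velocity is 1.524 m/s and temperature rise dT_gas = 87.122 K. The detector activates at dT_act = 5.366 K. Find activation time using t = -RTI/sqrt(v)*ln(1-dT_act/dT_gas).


dT_act/dT_gas = 0.061592
ln(1 - 0.061592) = -0.063570
t = -59.925 / sqrt(1.524) * -0.063570 = 3.0858 s

3.0858 s


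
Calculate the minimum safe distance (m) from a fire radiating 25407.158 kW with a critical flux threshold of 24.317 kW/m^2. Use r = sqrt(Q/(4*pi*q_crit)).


4*pi*q_crit = 305.58
Q/(4*pi*q_crit) = 83.145
r = sqrt(83.145) = 9.1184 m

9.1184 m


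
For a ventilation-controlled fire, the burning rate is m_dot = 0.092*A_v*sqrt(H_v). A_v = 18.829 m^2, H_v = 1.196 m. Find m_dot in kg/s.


sqrt(H_v) = 1.0936
m_dot = 0.092 * 18.829 * 1.0936 = 1.8944 kg/s

1.8944 kg/s


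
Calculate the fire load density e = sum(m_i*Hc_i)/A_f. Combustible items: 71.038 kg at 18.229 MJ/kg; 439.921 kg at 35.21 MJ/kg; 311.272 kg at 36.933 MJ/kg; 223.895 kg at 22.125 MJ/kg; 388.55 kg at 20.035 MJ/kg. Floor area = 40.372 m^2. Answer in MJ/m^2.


Total energy = 71.038*18.229 + 439.921*35.21 + 311.272*36.933 + 223.895*22.125 + 388.55*20.035
= 1294.952 + 15489.62 + 11496.21 + 4953.677 + 7784.599
= 41019.06 MJ
e = 41019.06 / 40.372 = 1016.0 MJ/m^2

1016.0 MJ/m^2


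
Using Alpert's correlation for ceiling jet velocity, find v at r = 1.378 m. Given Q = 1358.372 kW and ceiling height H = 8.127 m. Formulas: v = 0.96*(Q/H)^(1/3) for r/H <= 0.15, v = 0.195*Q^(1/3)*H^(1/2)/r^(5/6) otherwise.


r/H = 1.378 / 8.127 = 0.16956
r/H > 0.15, so v = 0.195*Q^(1/3)*H^(1/2)/r^(5/6)
Q^(1/3) = 11.075
H^(1/2) = 2.8508
r^(5/6) = 1.3063
v = 0.195 * 11.075 * 2.8508 / 1.3063 = 4.7130 m/s

4.7130 m/s


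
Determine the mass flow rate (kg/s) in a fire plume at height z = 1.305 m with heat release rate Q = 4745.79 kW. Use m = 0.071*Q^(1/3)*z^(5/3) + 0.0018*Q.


Q^(1/3) = 16.805
z^(5/3) = 1.5584
First term = 0.071 * 16.805 * 1.5584 = 1.8594
Second term = 0.0018 * 4745.79 = 8.5424
m = 10.402 kg/s

10.402 kg/s


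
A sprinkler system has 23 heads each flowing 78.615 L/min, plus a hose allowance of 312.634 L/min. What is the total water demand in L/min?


Sprinkler demand = 23 * 78.615 = 1808.145 L/min
Total = 1808.145 + 312.634 = 2120.779 L/min

2120.779 L/min


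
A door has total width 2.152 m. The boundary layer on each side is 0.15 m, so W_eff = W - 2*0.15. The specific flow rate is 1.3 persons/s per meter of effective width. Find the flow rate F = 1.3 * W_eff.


W_eff = 2.152 - 0.30 = 1.852 m
F = 1.3 * 1.852 = 2.4076 persons/s

2.4076 persons/s


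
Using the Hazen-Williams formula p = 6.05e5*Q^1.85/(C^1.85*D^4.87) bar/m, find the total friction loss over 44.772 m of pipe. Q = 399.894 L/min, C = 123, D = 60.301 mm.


Q^1.85 = 65103
C^1.85 = 7350.6
D^4.87 = 4.6793e+08
p/m = 0.011451 bar/m
p_total = 0.011451 * 44.772 = 0.51269 bar

0.51269 bar


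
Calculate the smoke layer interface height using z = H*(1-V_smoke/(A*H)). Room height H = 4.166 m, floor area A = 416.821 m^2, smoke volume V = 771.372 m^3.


V/(A*H) = 0.44422
1 - 0.44422 = 0.55578
z = 4.166 * 0.55578 = 2.3154 m

2.3154 m


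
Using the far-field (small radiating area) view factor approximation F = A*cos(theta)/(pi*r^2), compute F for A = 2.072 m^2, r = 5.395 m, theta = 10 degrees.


cos(10 deg) = 0.98481
pi*r^2 = 91.439
F = 2.072 * 0.98481 / 91.439 = 0.022316

0.022316


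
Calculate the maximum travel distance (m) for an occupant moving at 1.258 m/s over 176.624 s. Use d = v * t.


d = 1.258 * 176.624 = 222.19 m

222.19 m


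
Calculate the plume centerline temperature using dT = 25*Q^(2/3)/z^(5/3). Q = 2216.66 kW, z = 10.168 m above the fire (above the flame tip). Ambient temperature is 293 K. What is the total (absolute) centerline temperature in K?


Q^(2/3) = 170.01
z^(5/3) = 47.723
dT = 25 * 170.01 / 47.723 = 89.059 K
T = 293 + 89.059 = 382.06 K

382.06 K


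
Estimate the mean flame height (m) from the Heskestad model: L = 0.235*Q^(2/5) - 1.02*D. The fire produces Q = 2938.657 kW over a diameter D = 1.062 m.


Q^(2/5) = 24.393
0.235 * Q^(2/5) = 5.7323
1.02 * D = 1.0832
L = 4.6490 m

4.6490 m


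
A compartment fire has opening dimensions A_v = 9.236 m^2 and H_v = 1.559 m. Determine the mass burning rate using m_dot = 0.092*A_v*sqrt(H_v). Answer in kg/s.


sqrt(H_v) = 1.2486
m_dot = 0.092 * 9.236 * 1.2486 = 1.0609 kg/s

1.0609 kg/s


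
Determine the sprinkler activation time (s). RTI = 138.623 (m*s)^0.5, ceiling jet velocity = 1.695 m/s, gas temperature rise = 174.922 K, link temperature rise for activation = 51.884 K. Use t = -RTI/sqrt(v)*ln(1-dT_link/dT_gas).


dT_link/dT_gas = 0.29661
ln(1 - 0.29661) = -0.35185
t = -138.623 / sqrt(1.695) * -0.35185 = 37.463 s

37.463 s


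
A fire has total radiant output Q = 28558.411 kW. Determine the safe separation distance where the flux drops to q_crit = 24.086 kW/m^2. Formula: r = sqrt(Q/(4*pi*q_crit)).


4*pi*q_crit = 302.67
Q/(4*pi*q_crit) = 94.354
r = sqrt(94.354) = 9.7136 m

9.7136 m


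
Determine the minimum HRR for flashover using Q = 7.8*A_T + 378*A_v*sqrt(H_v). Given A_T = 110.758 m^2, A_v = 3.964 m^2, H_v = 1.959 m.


7.8*A_T = 863.91
sqrt(H_v) = 1.3996
378*A_v*sqrt(H_v) = 2097.2
Q = 863.91 + 2097.2 = 2961.1 kW

2961.1 kW


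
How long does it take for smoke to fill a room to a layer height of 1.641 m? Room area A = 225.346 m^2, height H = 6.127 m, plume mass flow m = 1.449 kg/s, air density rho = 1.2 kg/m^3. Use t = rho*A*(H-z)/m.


H - z = 4.486 m
t = 1.2 * 225.346 * 4.486 / 1.449 = 837.19 s

837.19 s


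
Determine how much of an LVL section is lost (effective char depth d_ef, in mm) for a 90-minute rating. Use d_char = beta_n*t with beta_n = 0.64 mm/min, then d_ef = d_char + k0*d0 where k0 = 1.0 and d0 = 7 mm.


d_char = 0.64 * 90 = 57.6 mm
d_ef = 57.6 + 1.0*7 = 64.6 mm

64.6 mm


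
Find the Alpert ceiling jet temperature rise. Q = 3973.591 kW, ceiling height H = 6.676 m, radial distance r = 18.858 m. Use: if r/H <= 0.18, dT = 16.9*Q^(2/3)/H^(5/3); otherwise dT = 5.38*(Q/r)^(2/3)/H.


r/H = 18.858 / 6.676 = 2.8247
r/H > 0.18, so dT = 5.38*(Q/r)^(2/3)/H
Q/r = 210.71
(Q/r)^(2/3) = 35.410
dT = 5.38 * 35.410 / 6.676 = 28.536 K

28.536 K


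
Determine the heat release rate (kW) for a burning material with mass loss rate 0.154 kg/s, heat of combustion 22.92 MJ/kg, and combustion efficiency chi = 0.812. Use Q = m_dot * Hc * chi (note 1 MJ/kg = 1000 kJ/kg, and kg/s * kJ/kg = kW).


Hc = 22.92 MJ/kg = 22.92 * 1000 kJ/kg = 22920 kJ/kg
Q = 0.154 kg/s * 22920 kJ/kg * 0.812 = 2866.1 kW

2866.1 kW


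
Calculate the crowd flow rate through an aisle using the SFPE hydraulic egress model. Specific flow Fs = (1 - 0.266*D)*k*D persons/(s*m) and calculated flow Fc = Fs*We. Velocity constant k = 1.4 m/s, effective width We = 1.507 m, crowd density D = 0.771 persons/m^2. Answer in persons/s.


1 - 0.266*D = 1 - 0.266*0.771 = 0.79491
Fs = 0.79491 * 1.4 * 0.771 = 0.85803 persons/(s*m)
Fc = 0.85803 * 1.507 = 1.2931 persons/s

1.2931 persons/s


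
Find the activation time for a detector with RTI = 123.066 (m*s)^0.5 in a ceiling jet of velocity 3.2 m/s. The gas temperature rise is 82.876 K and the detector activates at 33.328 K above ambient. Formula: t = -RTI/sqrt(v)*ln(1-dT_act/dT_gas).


dT_act/dT_gas = 0.40214
ln(1 - 0.40214) = -0.51440
t = -123.066 / sqrt(3.2) * -0.51440 = 35.389 s

35.389 s


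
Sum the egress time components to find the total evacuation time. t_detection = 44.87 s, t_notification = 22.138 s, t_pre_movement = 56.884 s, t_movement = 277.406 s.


Total = 44.87 + 22.138 + 56.884 + 277.406 = 401.298 s

401.298 s


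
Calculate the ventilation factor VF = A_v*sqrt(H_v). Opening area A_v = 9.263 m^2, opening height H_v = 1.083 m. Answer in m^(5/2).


sqrt(H_v) = 1.0407
VF = 9.263 * 1.0407 = 9.6398 m^(5/2)

9.6398 m^(5/2)


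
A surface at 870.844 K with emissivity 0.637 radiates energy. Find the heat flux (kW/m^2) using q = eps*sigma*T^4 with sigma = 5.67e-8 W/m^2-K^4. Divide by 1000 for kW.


T^4 = 5.7512e+11
q = 0.637 * 5.67e-8 * 5.7512e+11 / 1000 = 20.772 kW/m^2

20.772 kW/m^2


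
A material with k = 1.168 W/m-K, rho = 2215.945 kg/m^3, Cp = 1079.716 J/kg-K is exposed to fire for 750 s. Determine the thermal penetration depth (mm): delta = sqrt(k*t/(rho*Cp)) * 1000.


alpha = 1.168 / (2215.945 * 1079.716) = 4.8817e-07 m^2/s
alpha * t = 0.00036613
delta = sqrt(0.00036613) * 1000 = 19.135 mm

19.135 mm


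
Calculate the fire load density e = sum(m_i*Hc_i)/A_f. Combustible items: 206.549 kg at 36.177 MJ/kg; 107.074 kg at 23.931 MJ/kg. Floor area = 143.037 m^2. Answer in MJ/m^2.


Total energy = 206.549*36.177 + 107.074*23.931
= 7472.323 + 2562.388
= 10034.71 MJ
e = 10034.71 / 143.037 = 70.155 MJ/m^2

70.155 MJ/m^2
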